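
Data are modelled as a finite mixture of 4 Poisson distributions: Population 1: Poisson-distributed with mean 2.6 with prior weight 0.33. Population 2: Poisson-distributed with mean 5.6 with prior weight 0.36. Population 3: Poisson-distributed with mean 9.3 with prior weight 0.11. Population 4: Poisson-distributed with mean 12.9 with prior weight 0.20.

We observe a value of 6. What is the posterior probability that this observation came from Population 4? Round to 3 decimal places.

0.040

Posterior ∝ prior × likelihood, so P(k | x) ∝ P(Z=k) f_k(x); normalise over all components.
Poisson probabilities:
  f_1 = e^(−2.6)·2.6^6/6! = 0.0318671
  f_2 = e^(−5.6)·5.6^6/6! = 0.158397
  f_3 = e^(−9.3)·9.3^6/6! = 0.0821536
  f_4 = e^(−12.9)·12.9^6/6! = 0.0159885
Unnormalised posteriors:
  P(Z=1)·f_1 = 0.33 × 0.0318671 = 0.0105161
  P(Z=2)·f_2 = 0.36 × 0.158397 = 0.0570229
  P(Z=3)·f_3 = 0.11 × 0.0821536 = 0.00903689
  P(Z=4)·f_4 = 0.20 × 0.0159885 = 0.00319769
Denominator: 0.0105161 + 0.0570229 + 0.00903689 + 0.00319769 = 0.0797736
So the posterior for Population 4 is 0.00319769 / 0.0797736 ≈ 0.040.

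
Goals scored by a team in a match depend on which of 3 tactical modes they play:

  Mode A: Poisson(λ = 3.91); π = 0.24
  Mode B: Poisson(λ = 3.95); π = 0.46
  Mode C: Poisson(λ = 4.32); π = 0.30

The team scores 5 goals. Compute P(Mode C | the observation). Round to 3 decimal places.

0.317

P(component k | x) = w_k·f_k(x) / marginal(x), where marginal(x) = Σ_j w_j·f_j(x).
Evaluate each component's likelihood at the observed value:
  p_A = e^(−3.91)·3.91^5/5! = 0.15262
  p_B = e^(−3.95)·3.95^5/5! = 0.154291
  p_C = e^(−4.32)·4.32^5/5! = 0.166757
Unnormalised posteriors:
  w_A·p_A = 0.24 × 0.15262 = 0.0366288
  w_B·p_B = 0.46 × 0.154291 = 0.0709739
  w_C·p_C = 0.30 × 0.166757 = 0.0500272
Marginal: 0.0366288 + 0.0709739 + 0.0500272 = 0.15763
Responsibility of Mode C: 0.0500272 / 0.15763 ≈ 0.317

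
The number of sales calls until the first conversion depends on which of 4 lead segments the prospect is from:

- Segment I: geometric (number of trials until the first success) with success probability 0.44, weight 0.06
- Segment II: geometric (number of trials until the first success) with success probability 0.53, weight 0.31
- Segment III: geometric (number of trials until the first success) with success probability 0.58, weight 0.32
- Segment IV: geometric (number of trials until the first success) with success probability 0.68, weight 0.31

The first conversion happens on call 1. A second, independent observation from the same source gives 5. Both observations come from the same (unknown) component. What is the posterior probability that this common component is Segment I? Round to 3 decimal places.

0.112

By Bayes' theorem, P(k | x) = π_k f_k(x) / Σ_j π_j f_j(x).
Since both observations come from the same component, the likelihood for component k is f_k(x₁)·f_k(x₂).
  L_I = [0.44·(1−0.44)^0 = 0.44·1 = 0.44] × [0.0432718] = 0.0190396
  L_II = [0.53·(1−0.53)^0 = 0.53·1 = 0.53] × [0.0258623] = 0.013707
  L_III = [0.58·(1−0.58)^0 = 0.58·1 = 0.58] × [0.0180478] = 0.0104677
  L_IV = [0.68·(1−0.68)^0 = 0.68·1 = 0.68] × [0.00713032] = 0.00484862
Weight by the priors:
  π_I·L_I = 0.06 × 0.0190396 = 0.00114238
  π_II·L_II = 0.31 × 0.013707 = 0.00424918
  π_III·L_III = 0.32 × 0.0104677 = 0.00334968
  π_IV·L_IV = 0.31 × 0.00484862 = 0.00150307
Marginal: 0.00114238 + 0.00424918 + 0.00334968 + 0.00150307 = 0.0102443
So the posterior for Segment I is 0.00114238 / 0.0102443 ≈ 0.112.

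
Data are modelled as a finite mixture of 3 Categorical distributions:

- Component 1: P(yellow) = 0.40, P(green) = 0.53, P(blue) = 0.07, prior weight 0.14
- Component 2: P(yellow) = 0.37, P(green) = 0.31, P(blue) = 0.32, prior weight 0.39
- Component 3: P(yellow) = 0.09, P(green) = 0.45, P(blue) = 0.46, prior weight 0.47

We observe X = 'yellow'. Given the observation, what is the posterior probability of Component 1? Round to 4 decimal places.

0.2308

By Bayes' theorem, P(k | x) = P(Z=k) f_k(x) / Σ_j P(Z=j) f_j(x).
Evaluate each component's likelihood at the observed value:
  f_1 = 0.4
  f_2 = 0.37
  f_3 = 0.09
Prior × likelihood for each component:
  P(Z=1)·f_1 = 0.14 × 0.4 = 0.056
  P(Z=2)·f_2 = 0.39 × 0.37 = 0.1443
  P(Z=3)·f_3 = 0.47 × 0.09 = 0.0423
Sum: 0.056 + 0.1443 + 0.0423 = 0.2426
Responsibility of Component 1: 0.056 / 0.2426 ≈ 0.2308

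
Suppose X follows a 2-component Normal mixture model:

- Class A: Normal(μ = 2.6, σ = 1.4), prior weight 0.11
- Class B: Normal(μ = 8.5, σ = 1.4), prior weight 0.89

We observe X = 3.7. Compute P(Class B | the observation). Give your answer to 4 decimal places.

0.0299

Apply Bayes' rule: the posterior for each component is proportional to its prior times its likelihood at x.
Component likelihoods at x = 3.7:
  p_A = 0.20928
  p_B = 0.000798351
Prior × likelihood for each component:
  w_A·p_A = 0.11 × 0.20928 = 0.0230208
  w_B·p_B = 0.89 × 0.000798351 = 0.000710533
Denominator: 0.0230208 + 0.000710533 = 0.0237313
So the posterior for Class B is 0.000710533 / 0.0237313 ≈ 0.0299.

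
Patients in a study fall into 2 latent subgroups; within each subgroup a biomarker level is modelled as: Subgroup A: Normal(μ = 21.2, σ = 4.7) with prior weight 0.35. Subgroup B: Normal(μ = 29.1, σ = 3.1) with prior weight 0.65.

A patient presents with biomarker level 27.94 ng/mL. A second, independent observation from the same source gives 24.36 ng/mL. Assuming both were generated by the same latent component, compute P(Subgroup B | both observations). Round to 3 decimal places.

P(component k | x) = π_k·f_k(x) / marginal(x), where marginal(x) = Σ_j π_j·f_j(x).
Since both observations come from the same component, the likelihood for component k is f_k(x₁)·f_k(x₂).
  f_A = [0.0303566] × [0.06771] = 0.00205545
  f_B = [0.119989] × [0.0399826] = 0.00479749
Unnormalised posteriors:
  π_A·f_A = 0.35 × 0.00205545 = 0.000719406
  π_B·f_B = 0.65 × 0.00479749 = 0.00311837
Evidence: 0.000719406 + 0.00311837 = 0.00383778
So the posterior for Subgroup B is 0.00311837 / 0.00383778 ≈ 0.813.

0.813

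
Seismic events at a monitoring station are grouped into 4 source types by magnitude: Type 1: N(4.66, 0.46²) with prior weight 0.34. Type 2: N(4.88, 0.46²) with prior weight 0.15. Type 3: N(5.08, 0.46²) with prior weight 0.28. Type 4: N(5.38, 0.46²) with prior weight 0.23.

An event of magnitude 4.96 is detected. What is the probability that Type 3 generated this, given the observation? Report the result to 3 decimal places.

Apply Bayes' rule: the posterior for each component is proportional to its prior times its likelihood at x.
Evaluate each component's likelihood at the observed value:
  p_1 = 0.701121
  p_2 = 0.854249
  p_3 = 0.838252
  p_4 = 0.571647
Prior × likelihood for each component:
  P(Z=1)·p_1 = 0.34 × 0.701121 = 0.238381
  P(Z=2)·p_2 = 0.15 × 0.854249 = 0.128137
  P(Z=3)·p_3 = 0.28 × 0.838252 = 0.234711
  P(Z=4)·p_4 = 0.23 × 0.571647 = 0.131479
Denominator: 0.238381 + 0.128137 + 0.234711 + 0.131479 = 0.732708
P(Type 3 | the observation) = 0.234711 / 0.732708 ≈ 0.320

0.320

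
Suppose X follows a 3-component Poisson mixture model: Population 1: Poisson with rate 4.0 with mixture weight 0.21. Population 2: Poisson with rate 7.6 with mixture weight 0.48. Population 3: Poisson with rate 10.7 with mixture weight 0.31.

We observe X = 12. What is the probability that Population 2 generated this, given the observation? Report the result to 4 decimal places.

0.3608

Apply Bayes' rule: the posterior for each component is proportional to its prior times its likelihood at x.
Poisson probabilities:
  p_1 = e^(−4.0)·4.0^12/12! = 0.000641512
  p_2 = e^(−7.6)·7.6^12/12! = 0.0387961
  p_3 = e^(−10.7)·10.7^12/12! = 0.106003
Weight by the priors:
  P(Z=1)·p_1 = 0.21 × 0.000641512 = 0.000134718
  P(Z=2)·p_2 = 0.48 × 0.0387961 = 0.0186221
  P(Z=3)·p_3 = 0.31 × 0.106003 = 0.0328609
Denominator: 0.000134718 + 0.0186221 + 0.0328609 = 0.0516177
P(Population 2 | 12) = 0.0186221 / 0.0516177 ≈ 0.3608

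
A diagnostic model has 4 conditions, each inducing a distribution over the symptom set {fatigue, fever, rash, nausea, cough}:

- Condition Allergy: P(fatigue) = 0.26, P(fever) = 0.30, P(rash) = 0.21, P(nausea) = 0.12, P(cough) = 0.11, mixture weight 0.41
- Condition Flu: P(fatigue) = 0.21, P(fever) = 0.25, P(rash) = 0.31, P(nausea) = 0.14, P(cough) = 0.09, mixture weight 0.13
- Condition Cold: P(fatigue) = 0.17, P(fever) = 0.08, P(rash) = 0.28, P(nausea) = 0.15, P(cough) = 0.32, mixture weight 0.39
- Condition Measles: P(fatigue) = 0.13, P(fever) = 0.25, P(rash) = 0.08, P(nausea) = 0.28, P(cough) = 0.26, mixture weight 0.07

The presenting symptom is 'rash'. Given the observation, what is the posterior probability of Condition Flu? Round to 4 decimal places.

Apply Bayes' rule: the posterior for each component is proportional to its prior times its likelihood at x.
Component likelihoods at x = 'rash':
  p_Allergy = 0.21
  p_Flu = 0.31
  p_Cold = 0.28
  p_Measles = 0.08
Multiply by the mixture weights:
  π_Allergy·p_Allergy = 0.41 × 0.21 = 0.0861
  π_Flu·p_Flu = 0.13 × 0.31 = 0.0403
  π_Cold·p_Cold = 0.39 × 0.28 = 0.1092
  π_Measles·p_Measles = 0.07 × 0.08 = 0.0056
Normaliser: 0.0861 + 0.0403 + 0.1092 + 0.0056 = 0.2412
P(Condition Flu | data) ≈ 0.1671

0.1671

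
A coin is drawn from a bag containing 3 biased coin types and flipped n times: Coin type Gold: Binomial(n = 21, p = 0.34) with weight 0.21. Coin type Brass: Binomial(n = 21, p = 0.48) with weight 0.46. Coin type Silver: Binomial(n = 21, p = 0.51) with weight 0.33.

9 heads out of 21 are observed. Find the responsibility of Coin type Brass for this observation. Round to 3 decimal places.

Apply Bayes' rule: the posterior for each component is proportional to its prior times its likelihood at x.
Evaluate each component's likelihood at the observed value:
  p_Gold = C(21,9)·0.34^9·0.66^12 = 293930·6.0717e-05·0.00683168 = 0.121922
  p_Brass = C(21,9)·0.48^9·0.52^12 = 293930·0.00135261·0.000390877 = 0.155401
  p_Silver = C(21,9)·0.51^9·0.49^12 = 293930·0.00233417·0.000191581 = 0.13144
Multiply by the mixture weights:
  P(Z=Gold)·p_Gold = 0.21 × 0.121922 = 0.0256036
  P(Z=Brass)·p_Brass = 0.46 × 0.155401 = 0.0714847
  P(Z=Silver)·p_Silver = 0.33 × 0.13144 = 0.0433753
Denominator: 0.0256036 + 0.0714847 + 0.0433753 = 0.140464
So the posterior for Coin type Brass is 0.0714847 / 0.140464 ≈ 0.509.

0.509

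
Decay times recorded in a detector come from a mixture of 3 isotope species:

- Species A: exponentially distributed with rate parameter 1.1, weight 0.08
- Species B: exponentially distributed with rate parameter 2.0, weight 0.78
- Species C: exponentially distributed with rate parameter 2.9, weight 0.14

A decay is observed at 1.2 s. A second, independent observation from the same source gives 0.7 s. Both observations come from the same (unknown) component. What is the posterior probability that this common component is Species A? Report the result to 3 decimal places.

By Bayes' theorem, P(k | x) = w_k f_k(x) / Σ_j w_j f_j(x).
Since both observations come from the same component, the likelihood for component k is f_k(x₁)·f_k(x₂).
  f_A = [0.293849] × [0.509314] = 0.149661
  f_B = [0.181436] × [0.493194] = 0.0894831
  f_C = [0.0893415] × [0.380873] = 0.0340278
Prior × likelihood for each component:
  w_A·f_A = 0.08 × 0.149661 = 0.0119729
  w_B·f_B = 0.78 × 0.0894831 = 0.0697968
  w_C·f_C = 0.14 × 0.0340278 = 0.00476389
Sum: 0.0119729 + 0.0697968 + 0.00476389 = 0.0865336
P(Species A | x) = 0.0119729 / 0.0865336 ≈ 0.138

0.138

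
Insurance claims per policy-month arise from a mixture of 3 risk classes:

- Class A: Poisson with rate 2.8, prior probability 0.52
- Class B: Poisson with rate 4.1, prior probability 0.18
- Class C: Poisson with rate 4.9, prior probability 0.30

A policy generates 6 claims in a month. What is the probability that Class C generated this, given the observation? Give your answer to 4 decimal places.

0.5125

P(component k | x) = π_k·f_k(x) / marginal(x), where marginal(x) = Σ_j π_j·f_j(x).
Component likelihoods at x = 6 claims:
  p_A = 0.0406997
  p_B = 0.109336
  p_C = 0.143153
Prior × likelihood for each component:
  π_A·p_A = 0.52 × 0.0406997 = 0.0211638
  π_B·p_B = 0.18 × 0.109336 = 0.0196805
  π_C·p_C = 0.30 × 0.143153 = 0.042946
Normaliser: 0.0211638 + 0.0196805 + 0.042946 = 0.0837903
P(Class C | x) = 0.042946 / 0.0837903 ≈ 0.5125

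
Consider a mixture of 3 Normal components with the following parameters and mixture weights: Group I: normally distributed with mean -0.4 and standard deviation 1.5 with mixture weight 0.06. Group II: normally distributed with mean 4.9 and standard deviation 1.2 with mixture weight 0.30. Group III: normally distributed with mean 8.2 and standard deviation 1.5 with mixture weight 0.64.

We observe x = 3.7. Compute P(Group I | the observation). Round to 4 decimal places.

The responsibility of component k is w_k f_k(x) divided by Σ_j w_j f_j(x).
Normal densities:
  p_I = (1/(1.5·√(2π)))·exp(−(3.7−-0.4)²/(2·1.5²)) = 0.265962·exp(-3.73556) = 0.00634582
  p_II = (1/(1.2·√(2π)))·exp(−(3.7−4.9)²/(2·1.2²)) = 0.332452·exp(-0.50000) = 0.201642
  p_III = (1/(1.5·√(2π)))·exp(−(3.7−8.2)²/(2·1.5²)) = 0.265962·exp(-4.50000) = 0.00295457
Multiply by the mixture weights:
  w_I·p_I = 0.06 × 0.00634582 = 0.000380749
  w_II·p_II = 0.30 × 0.201642 = 0.0604927
  w_III·p_III = 0.64 × 0.00295457 = 0.00189092
Denominator: 0.000380749 + 0.0604927 + 0.00189092 = 0.0627644
Responsibility of Group I: 0.000380749 / 0.0627644 ≈ 0.0061

0.0061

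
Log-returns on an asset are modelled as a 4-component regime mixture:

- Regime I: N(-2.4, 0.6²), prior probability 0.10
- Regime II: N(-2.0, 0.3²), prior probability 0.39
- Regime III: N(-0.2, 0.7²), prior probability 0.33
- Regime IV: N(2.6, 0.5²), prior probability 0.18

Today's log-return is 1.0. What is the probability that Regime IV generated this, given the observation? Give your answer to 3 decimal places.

The responsibility of component k is w_k f_k(x) divided by Σ_j w_j f_j(x).
Component likelihoods at x = 1.0:
  f_I = (1/(0.6·√(2π)))·exp(−(1.0−-2.4)²/(2·0.6²)) = 0.664904·exp(-16.05556) = 7.07815e-08
  f_II = (1/(0.3·√(2π)))·exp(−(1.0−-2.0)²/(2·0.3²)) = 1.329808·exp(-50.00000) = 2.56487e-22
  f_III = (1/(0.7·√(2π)))·exp(−(1.0−-0.2)²/(2·0.7²)) = 0.569918·exp(-1.46939) = 0.131119
  f_IV = (1/(0.5·√(2π)))·exp(−(1.0−2.6)²/(2·0.5²)) = 0.797885·exp(-5.12000) = 0.00476818
Weight by the priors:
  w_I·f_I = 0.10 × 7.07815e-08 = 7.07815e-09
  w_II·f_II = 0.39 × 2.56487e-22 = 1.0003e-22
  w_III·f_III = 0.33 × 0.131119 = 0.0432692
  w_IV·f_IV = 0.18 × 0.00476818 = 0.000858272
Denominator: 7.07815e-09 + 1.0003e-22 + 0.0432692 + 0.000858272 = 0.0441275
P(Regime IV | data) ≈ 0.019

0.019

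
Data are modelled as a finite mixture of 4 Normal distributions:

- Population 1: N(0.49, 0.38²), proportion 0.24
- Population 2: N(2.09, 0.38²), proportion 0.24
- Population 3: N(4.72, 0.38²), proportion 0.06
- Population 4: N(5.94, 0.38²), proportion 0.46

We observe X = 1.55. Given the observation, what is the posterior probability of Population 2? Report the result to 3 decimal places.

The responsibility of component k is P(Z=k) f_k(x) divided by Σ_j P(Z=j) f_j(x).
Normal densities:
  L_1 = (1/(0.38·√(2π)))·exp(−(1.55−0.49)²/(2·0.38²)) = 1.049848·exp(-3.89058) = 0.021452
  L_2 = (1/(0.38·√(2π)))·exp(−(1.55−2.09)²/(2·0.38²)) = 1.049848·exp(-1.00970) = 0.382491
  L_3 = (1/(0.38·√(2π)))·exp(−(1.55−4.72)²/(2·0.38²)) = 1.049848·exp(-34.79536) = 8.12257e-16
  L_4 = (1/(0.38·√(2π)))·exp(−(1.55−5.94)²/(2·0.38²)) = 1.049848·exp(-66.73165) = 1.09633e-29
Prior × likelihood for each component:
  P(Z=1)·L_1 = 0.24 × 0.021452 = 0.00514849
  P(Z=2)·L_2 = 0.24 × 0.382491 = 0.0917979
  P(Z=3)·L_3 = 0.06 × 8.12257e-16 = 4.87354e-17
  P(Z=4)·L_4 = 0.46 × 1.09633e-29 = 5.0431e-30
Denominator: 0.00514849 + 0.0917979 + 4.87354e-17 + 5.0431e-30 = 0.0969464
Responsibility of Population 2: 0.0917979 / 0.0969464 ≈ 0.947

0.947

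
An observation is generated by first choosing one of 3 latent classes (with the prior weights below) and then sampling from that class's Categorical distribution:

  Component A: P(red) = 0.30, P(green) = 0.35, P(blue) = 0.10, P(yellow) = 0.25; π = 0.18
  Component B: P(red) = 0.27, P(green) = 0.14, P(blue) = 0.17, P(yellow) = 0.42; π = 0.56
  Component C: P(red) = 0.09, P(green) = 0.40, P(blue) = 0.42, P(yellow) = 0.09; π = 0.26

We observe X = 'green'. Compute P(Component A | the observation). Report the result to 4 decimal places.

0.2567

The responsibility of component k is π_k f_k(x) divided by Σ_j π_j f_j(x).
Component likelihoods at x = 'green':
  p_A = P(green | comp) = 0.35
  p_B = P(green | comp) = 0.14
  p_C = P(green | comp) = 0.40
Unnormalised posteriors:
  π_A·p_A = 0.18 × 0.35 = 0.063
  π_B·p_B = 0.56 × 0.14 = 0.0784
  π_C·p_C = 0.26 × 0.4 = 0.104
Marginal: 0.063 + 0.0784 + 0.104 = 0.2454
So the posterior for Component A is 0.063 / 0.2454 ≈ 0.2567.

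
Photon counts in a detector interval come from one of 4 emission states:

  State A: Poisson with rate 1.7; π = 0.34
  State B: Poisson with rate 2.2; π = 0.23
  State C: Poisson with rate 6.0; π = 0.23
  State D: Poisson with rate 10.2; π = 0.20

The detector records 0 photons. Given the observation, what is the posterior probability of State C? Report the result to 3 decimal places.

P(component k | x) = π_k·f_k(x) / marginal(x), where marginal(x) = Σ_j π_j·f_j(x).
Evaluate each component's likelihood at the observed value:
  L_A = e^(−1.7)·1.7^0/0! = 0.182684
  L_B = e^(−2.2)·2.2^0/0! = 0.110803
  L_C = e^(−6.0)·6.0^0/0! = 0.00247875
  L_D = e^(−10.2)·10.2^0/0! = 3.71703e-05
Multiply by the mixture weights:
  π_A·L_A = 0.34 × 0.182684 = 0.0621124
  π_B·L_B = 0.23 × 0.110803 = 0.0254847
  π_C·L_C = 0.23 × 0.00247875 = 0.000570113
  π_D·L_D = 0.20 × 3.71703e-05 = 7.43406e-06
Marginal: 0.0621124 + 0.0254847 + 0.000570113 + 7.43406e-06 = 0.0881747
P(State C | data) = 0.000570113 / 0.0881747 ≈ 0.006

0.006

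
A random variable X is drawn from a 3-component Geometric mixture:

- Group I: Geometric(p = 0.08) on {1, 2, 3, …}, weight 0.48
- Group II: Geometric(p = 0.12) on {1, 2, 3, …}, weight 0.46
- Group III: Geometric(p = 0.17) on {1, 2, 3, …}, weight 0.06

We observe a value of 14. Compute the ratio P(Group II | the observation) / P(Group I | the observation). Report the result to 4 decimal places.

The posterior odds equal the prior odds times the likelihood ratio: (π_i/π_j)·(f_i(x)/f_j(x)).
Evaluate each component's likelihood at the observed value:
  L_I = 0.08·(1−0.08)^13 = 0.08·0.338253 = 0.0270602
  L_II = 0.12·(1−0.12)^13 = 0.12·0.189791 = 0.0227749
  L_III = 0.17·(1−0.17)^13 = 0.17·0.0887187 = 0.0150822
0.0104764 / 0.0129889 ≈ 0.8066

0.8066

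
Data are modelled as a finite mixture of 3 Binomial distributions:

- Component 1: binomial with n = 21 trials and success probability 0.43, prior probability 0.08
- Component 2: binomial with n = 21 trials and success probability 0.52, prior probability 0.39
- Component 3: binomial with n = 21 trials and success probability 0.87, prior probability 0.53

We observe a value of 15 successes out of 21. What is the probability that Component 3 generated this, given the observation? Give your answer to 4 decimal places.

0.5390

By Bayes' theorem, P(k | x) = w_k f_k(x) / Σ_j w_j f_j(x).
Binomial probabilities:
  f_1 = 0.00591273
  f_2 = 0.0364762
  f_3 = 0.032431
Unnormalised posteriors:
  w_1·f_1 = 0.08 × 0.00591273 = 0.000473018
  w_2·f_2 = 0.39 × 0.0364762 = 0.0142257
  w_3·f_3 = 0.53 × 0.032431 = 0.0171884
Marginal: 0.000473018 + 0.0142257 + 0.0171884 = 0.0318872
Responsibility of Component 3: 0.0171884 / 0.0318872 ≈ 0.5390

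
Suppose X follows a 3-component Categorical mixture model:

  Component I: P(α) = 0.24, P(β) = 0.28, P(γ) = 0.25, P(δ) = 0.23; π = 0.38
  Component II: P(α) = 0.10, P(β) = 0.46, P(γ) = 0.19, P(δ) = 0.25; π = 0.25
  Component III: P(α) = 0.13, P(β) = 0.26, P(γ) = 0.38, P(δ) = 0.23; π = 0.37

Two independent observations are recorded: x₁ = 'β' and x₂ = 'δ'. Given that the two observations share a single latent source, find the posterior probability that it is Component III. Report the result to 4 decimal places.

0.2937

The responsibility of component k is P(Z=k) f_k(x) divided by Σ_j P(Z=j) f_j(x).
Since both observations come from the same component, the likelihood for component k is f_k(x₁)·f_k(x₂).
  L_I = [0.28] × [0.23] = 0.0644
  L_II = [0.46] × [0.25] = 0.115
  L_III = [0.26] × [0.23] = 0.0598
Unnormalised posteriors:
  P(Z=I)·L_I = 0.38 × 0.0644 = 0.024472
  P(Z=II)·L_II = 0.25 × 0.115 = 0.02875
  P(Z=III)·L_III = 0.37 × 0.0598 = 0.022126
Denominator: 0.024472 + 0.02875 + 0.022126 = 0.075348
P(Component III | x) ≈ 0.2937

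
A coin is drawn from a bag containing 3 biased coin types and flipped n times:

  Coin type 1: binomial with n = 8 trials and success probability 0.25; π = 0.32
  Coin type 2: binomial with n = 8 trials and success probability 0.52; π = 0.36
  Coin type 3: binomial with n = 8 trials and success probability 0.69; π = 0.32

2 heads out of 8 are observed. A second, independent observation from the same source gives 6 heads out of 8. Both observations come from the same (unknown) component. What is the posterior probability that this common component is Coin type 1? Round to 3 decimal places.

0.067

Apply Bayes' rule: the posterior for each component is proportional to its prior times its likelihood at x.
Since both observations come from the same component, the likelihood for component k is f_k(x₁)·f_k(x₂).
  p_1 = [0.311462] × [0.00384521] = 0.00119764
  p_2 = [0.0926002] × [0.127544] = 0.0118106
  p_3 = [0.0118311] × [0.290386] = 0.0034356
Weight by the priors:
  w_1·p_1 = 0.32 × 0.00119764 = 0.000383245
  w_2·p_2 = 0.36 × 0.0118106 = 0.00425182
  w_3·p_3 = 0.32 × 0.0034356 = 0.00109939
Normaliser: 0.000383245 + 0.00425182 + 0.00109939 = 0.00573446
P(Coin type 1 | data) = 0.000383245 / 0.00573446 ≈ 0.067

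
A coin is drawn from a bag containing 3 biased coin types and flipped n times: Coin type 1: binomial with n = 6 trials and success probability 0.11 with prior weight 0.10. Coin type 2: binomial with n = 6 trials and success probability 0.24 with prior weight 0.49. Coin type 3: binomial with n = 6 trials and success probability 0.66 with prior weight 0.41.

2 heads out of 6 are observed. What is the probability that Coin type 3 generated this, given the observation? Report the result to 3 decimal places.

P(component k | x) = w_k·f_k(x) / marginal(x), where marginal(x) = Σ_j w_j·f_j(x).
Component likelihoods at x = 2 heads out of 6:
  L_1 = C(6,2)·0.11^2·0.89^4 = 15·0.0121·0.627422 = 0.113877
  L_2 = C(6,2)·0.24^2·0.76^4 = 15·0.0576·0.333622 = 0.288249
  L_3 = C(6,2)·0.66^2·0.34^4 = 15·0.4356·0.0133634 = 0.0873162
Unnormalised posteriors:
  w_1·L_1 = 0.10 × 0.113877 = 0.0113877
  w_2·L_2 = 0.49 × 0.288249 = 0.141242
  w_3·L_3 = 0.41 × 0.0873162 = 0.0357996
Evidence: 0.0113877 + 0.141242 + 0.0357996 = 0.188429
So the posterior for Coin type 3 is 0.0357996 / 0.188429 ≈ 0.190.

0.190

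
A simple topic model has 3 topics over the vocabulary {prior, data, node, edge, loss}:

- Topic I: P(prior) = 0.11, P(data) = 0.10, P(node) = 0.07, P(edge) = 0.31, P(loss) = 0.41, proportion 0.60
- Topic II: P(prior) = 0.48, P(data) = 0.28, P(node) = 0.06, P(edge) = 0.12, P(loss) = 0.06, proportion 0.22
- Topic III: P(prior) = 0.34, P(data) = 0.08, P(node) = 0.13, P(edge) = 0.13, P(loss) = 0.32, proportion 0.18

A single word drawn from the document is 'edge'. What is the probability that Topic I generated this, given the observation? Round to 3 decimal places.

Posterior ∝ prior × likelihood, so P(k | x) ∝ P(Z=k) f_k(x); normalise over all components.
Evaluate each component's likelihood at the observed value:
  f_I = P(edge | comp) = 0.31
  f_II = P(edge | comp) = 0.12
  f_III = P(edge | comp) = 0.13
Multiply by the mixture weights:
  P(Z=I)·f_I = 0.60 × 0.31 = 0.186
  P(Z=II)·f_II = 0.22 × 0.12 = 0.0264
  P(Z=III)·f_III = 0.18 × 0.13 = 0.0234
Sum: 0.186 + 0.0264 + 0.0234 = 0.2358
P(Topic I | x) ≈ 0.789

0.789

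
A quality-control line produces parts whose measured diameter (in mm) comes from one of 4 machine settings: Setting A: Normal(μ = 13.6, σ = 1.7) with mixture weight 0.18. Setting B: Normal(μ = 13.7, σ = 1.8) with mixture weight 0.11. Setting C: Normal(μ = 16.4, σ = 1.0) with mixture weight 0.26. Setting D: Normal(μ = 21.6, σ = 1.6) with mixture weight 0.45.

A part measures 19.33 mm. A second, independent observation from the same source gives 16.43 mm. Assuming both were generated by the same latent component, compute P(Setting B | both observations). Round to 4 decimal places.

Apply Bayes' rule: the posterior for each component is proportional to its prior times its likelihood at x.
Since both observations come from the same component, the likelihood for component k is f_k(x₁)·f_k(x₂).
  L_A = [(1/(1.7·√(2π)))·exp(−(19.33−13.6)²/(2·1.7²)) = 0.234672·exp(-5.68043) = 0.00080072] × [0.0587074] = 4.70082e-05
  L_B = [(1/(1.8·√(2π)))·exp(−(19.33−13.7)²/(2·1.8²)) = 0.221635·exp(-4.89150) = 0.00166451] × [0.0701679] = 0.000116795
  L_C = [(1/(1.0·√(2π)))·exp(−(19.33−16.4)²/(2·1.0²)) = 0.398942·exp(-4.29245) = 0.0054541] × [0.398763] = 0.00217489
  L_D = [(1/(1.6·√(2π)))·exp(−(19.33−21.6)²/(2·1.6²)) = 0.249339·exp(-1.00643) = 0.0911391] × [0.0013476] = 0.000122819
Unnormalised posteriors:
  P(Z=A)·L_A = 0.18 × 4.70082e-05 = 8.46147e-06
  P(Z=B)·L_B = 0.11 × 0.000116795 = 1.28475e-05
  P(Z=C)·L_C = 0.26 × 0.00217489 = 0.000565471
  P(Z=D)·L_D = 0.45 × 0.000122819 = 5.52686e-05
Sum: 8.46147e-06 + 1.28475e-05 + 0.000565471 + 5.52686e-05 = 0.000642049
P(Setting B | x₁,x₂) = 1.28475e-05 / 0.000642049 ≈ 0.0200

0.0200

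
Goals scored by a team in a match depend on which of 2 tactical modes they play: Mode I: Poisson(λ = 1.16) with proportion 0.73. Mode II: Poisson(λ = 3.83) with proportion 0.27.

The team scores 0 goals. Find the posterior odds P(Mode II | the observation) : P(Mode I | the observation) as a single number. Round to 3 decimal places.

0.026

Posterior odds = (w_i f_i(x)) / (w_j f_j(x)); the normalising sum cancels.
Component likelihoods at x = 0 goals:
  p_I = 0.313486
  p_II = 0.0217096
0.0058616 / 0.228845 ≈ 0.026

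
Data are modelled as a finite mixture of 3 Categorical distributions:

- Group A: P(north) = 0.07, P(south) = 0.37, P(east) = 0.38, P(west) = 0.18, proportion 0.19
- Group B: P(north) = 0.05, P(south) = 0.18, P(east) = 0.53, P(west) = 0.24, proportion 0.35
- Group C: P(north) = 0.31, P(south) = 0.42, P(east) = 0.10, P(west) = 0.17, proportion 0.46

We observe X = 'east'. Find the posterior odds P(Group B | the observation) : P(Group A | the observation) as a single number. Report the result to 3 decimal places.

The posterior odds equal the prior odds times the likelihood ratio: (π_i/π_j)·(f_i(x)/f_j(x)).
Evaluate each component's likelihood at the observed value:
  p_A = 0.38
  p_B = 0.53
  p_C = 0.1
0.1855 / 0.0722 ≈ 2.569

2.569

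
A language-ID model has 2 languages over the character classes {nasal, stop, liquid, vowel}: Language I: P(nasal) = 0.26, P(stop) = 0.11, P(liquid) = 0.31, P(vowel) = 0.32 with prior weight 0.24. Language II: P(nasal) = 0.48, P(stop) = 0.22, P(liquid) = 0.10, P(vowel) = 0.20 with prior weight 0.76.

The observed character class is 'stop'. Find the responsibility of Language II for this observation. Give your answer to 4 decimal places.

P(component k | x) = π_k·f_k(x) / marginal(x), where marginal(x) = Σ_j π_j·f_j(x).
Categorical probabilities:
  L_I = 0.11
  L_II = 0.22
Weight by the priors:
  π_I·L_I = 0.24 × 0.11 = 0.0264
  π_II·L_II = 0.76 × 0.22 = 0.1672
Marginal: 0.0264 + 0.1672 = 0.1936
Responsibility of Language II: 0.1672 / 0.1936 ≈ 0.8636

0.8636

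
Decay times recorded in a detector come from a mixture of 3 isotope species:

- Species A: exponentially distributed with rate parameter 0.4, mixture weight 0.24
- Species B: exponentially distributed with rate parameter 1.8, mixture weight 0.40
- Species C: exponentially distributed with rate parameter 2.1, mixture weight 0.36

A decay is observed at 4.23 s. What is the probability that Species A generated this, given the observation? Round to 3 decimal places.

By Bayes' theorem, P(k | x) = w_k f_k(x) / Σ_j w_j f_j(x).
Component likelihoods at x = 4.23 s:
  L_A = 0.0736603
  L_B = 0.000888289
  L_C = 0.000291327
Unnormalised posteriors:
  w_A·L_A = 0.24 × 0.0736603 = 0.0176785
  w_B·L_B = 0.40 × 0.000888289 = 0.000355316
  w_C·L_C = 0.36 × 0.000291327 = 0.000104878
Evidence: 0.0176785 + 0.000355316 + 0.000104878 = 0.0181387
P(Species A | 4.23 s) ≈ 0.975

0.975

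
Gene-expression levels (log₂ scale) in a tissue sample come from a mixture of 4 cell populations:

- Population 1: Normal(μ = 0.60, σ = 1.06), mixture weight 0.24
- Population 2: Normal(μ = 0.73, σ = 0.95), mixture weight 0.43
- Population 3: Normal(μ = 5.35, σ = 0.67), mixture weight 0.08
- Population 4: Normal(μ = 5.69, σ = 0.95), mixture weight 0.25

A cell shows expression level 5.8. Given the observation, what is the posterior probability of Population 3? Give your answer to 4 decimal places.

P(component k | x) = w_k·f_k(x) / marginal(x), where marginal(x) = Σ_j w_j·f_j(x).
Normal densities:
  f_1 = 2.23793e-06
  f_2 = 2.74425e-07
  f_3 = 0.475203
  f_4 = 0.417134
Unnormalised posteriors:
  w_1·f_1 = 0.24 × 2.23793e-06 = 5.37103e-07
  w_2·f_2 = 0.43 × 2.74425e-07 = 1.18003e-07
  w_3·f_3 = 0.08 × 0.475203 = 0.0380163
  w_4·f_4 = 0.25 × 0.417134 = 0.104283
Evidence: 5.37103e-07 + 1.18003e-07 + 0.0380163 + 0.104283 = 0.1423
P(Population 3 | the observation) ≈ 0.2672

0.2672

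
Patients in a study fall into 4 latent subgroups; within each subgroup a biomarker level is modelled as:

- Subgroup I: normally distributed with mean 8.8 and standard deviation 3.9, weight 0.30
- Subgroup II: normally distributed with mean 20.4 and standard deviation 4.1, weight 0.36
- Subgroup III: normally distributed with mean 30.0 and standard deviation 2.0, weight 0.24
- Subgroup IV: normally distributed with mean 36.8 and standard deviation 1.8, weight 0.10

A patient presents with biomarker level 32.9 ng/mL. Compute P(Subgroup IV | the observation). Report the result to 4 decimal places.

Apply Bayes' rule: the posterior for each component is proportional to its prior times its likelihood at x.
Evaluate each component's likelihood at the observed value:
  p_I = (1/(3.9·√(2π)))·exp(−(32.9−8.8)²/(2·3.9²)) = 0.102293·exp(-19.09303) = 5.22213e-10
  p_II = (1/(4.1·√(2π)))·exp(−(32.9−20.4)²/(2·4.1²)) = 0.097303·exp(-4.64753) = 0.000932672
  p_III = (1/(2.0·√(2π)))·exp(−(32.9−30.0)²/(2·2.0²)) = 0.199471·exp(-1.05125) = 0.0697153
  p_IV = (1/(1.8·√(2π)))·exp(−(32.9−36.8)²/(2·1.8²)) = 0.221635·exp(-2.34722) = 0.0211959
Prior × likelihood for each component:
  w_I·p_I = 0.30 × 5.22213e-10 = 1.56664e-10
  w_II·p_II = 0.36 × 0.000932672 = 0.000335762
  w_III·p_III = 0.24 × 0.0697153 = 0.0167317
  w_IV·p_IV = 0.10 × 0.0211959 = 0.00211959
Denominator: 1.56664e-10 + 0.000335762 + 0.0167317 + 0.00211959 = 0.019187
P(Subgroup IV | data) = 0.00211959 / 0.019187 ≈ 0.1105

0.1105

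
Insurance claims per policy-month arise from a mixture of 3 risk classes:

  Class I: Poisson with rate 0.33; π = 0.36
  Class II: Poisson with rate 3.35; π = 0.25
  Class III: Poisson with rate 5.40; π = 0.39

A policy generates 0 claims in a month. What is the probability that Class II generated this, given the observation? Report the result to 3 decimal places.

P(component k | x) = π_k·f_k(x) / marginal(x), where marginal(x) = Σ_j π_j·f_j(x).
Evaluate each component's likelihood at the observed value:
  p_I = 0.718924
  p_II = 0.0350844
  p_III = 0.00451658
Prior × likelihood for each component:
  π_I·p_I = 0.36 × 0.718924 = 0.258813
  π_II·p_II = 0.25 × 0.0350844 = 0.00877109
  π_III·p_III = 0.39 × 0.00451658 = 0.00176147
Sum: 0.258813 + 0.00877109 + 0.00176147 = 0.269345
P(Class II | x) = 0.00877109 / 0.269345 ≈ 0.033

0.033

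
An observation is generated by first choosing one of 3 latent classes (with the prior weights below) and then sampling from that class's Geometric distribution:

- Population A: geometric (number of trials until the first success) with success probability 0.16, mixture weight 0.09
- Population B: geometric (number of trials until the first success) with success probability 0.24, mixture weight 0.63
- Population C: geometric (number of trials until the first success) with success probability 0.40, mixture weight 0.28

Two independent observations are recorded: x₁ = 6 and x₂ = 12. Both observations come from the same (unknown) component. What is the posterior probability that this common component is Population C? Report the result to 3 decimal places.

0.021

The responsibility of component k is w_k f_k(x) divided by Σ_j w_j f_j(x).
Since both observations come from the same component, the likelihood for component k is f_k(x₁)·f_k(x₂).
  f_A = [0.0669139] × [0.0235067] = 0.00157293
  f_B = [0.0608526] × [0.0117263] = 0.000713576
  f_C = [0.031104] × [0.00145119] = 4.51378e-05
Prior × likelihood for each component:
  w_A·f_A = 0.09 × 0.00157293 = 0.000141563
  w_B·f_B = 0.63 × 0.000713576 = 0.000449553
  w_C·f_C = 0.28 × 4.51378e-05 = 1.26386e-05
Denominator: 0.000141563 + 0.000449553 + 1.26386e-05 = 0.000603755
P(Population C | x) = 1.26386e-05 / 0.000603755 ≈ 0.021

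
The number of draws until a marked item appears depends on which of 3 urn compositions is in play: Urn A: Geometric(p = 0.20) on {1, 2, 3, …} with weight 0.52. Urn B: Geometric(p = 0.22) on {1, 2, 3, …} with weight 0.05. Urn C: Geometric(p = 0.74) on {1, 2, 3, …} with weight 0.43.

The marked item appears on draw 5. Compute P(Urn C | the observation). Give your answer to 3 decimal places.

0.030

Apply Bayes' rule: the posterior for each component is proportional to its prior times its likelihood at x.
Component likelihoods at x = 5:
  f_A = 0.08192
  f_B = 0.0814331
  f_C = 0.00338162
Unnormalised posteriors:
  π_A·f_A = 0.52 × 0.08192 = 0.0425984
  π_B·f_B = 0.05 × 0.0814331 = 0.00407166
  π_C·f_C = 0.43 × 0.00338162 = 0.0014541
Denominator: 0.0425984 + 0.00407166 + 0.0014541 = 0.0481242
P(Urn C | 5) = 0.0014541 / 0.0481242 ≈ 0.030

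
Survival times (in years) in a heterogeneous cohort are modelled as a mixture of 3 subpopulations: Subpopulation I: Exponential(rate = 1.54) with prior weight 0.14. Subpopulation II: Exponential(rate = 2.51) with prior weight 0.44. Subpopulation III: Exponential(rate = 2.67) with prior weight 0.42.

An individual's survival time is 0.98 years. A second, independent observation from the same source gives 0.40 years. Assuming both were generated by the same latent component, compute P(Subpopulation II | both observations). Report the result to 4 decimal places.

By Bayes' theorem, P(k | x) = P(Z=k) f_k(x) / Σ_j P(Z=j) f_j(x).
Since both observations come from the same component, the likelihood for component k is f_k(x₁)·f_k(x₂).
  p_I = [0.340474] × [0.831755] = 0.283191
  p_II = [0.214485] × [0.919691] = 0.19726
  p_III = [0.195046] × [0.917666] = 0.178987
Prior × likelihood for each component:
  P(Z=I)·p_I = 0.14 × 0.283191 = 0.0396467
  P(Z=II)·p_II = 0.44 × 0.19726 = 0.0867942
  P(Z=III)·p_III = 0.42 × 0.178987 = 0.0751745
Evidence: 0.0396467 + 0.0867942 + 0.0751745 = 0.201615
P(Subpopulation II | data) ≈ 0.4305

0.4305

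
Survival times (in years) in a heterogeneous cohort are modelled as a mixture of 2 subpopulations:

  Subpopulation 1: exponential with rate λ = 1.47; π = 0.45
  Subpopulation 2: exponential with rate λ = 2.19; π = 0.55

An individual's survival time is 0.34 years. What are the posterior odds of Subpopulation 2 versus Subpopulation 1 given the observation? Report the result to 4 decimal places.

The posterior odds equal the prior odds times the likelihood ratio: (w_i/w_j)·(f_i(x)/f_j(x)).
Evaluate each component's likelihood at the observed value:
  p_1 = 1.47·e^(−1.47·0.34) = 1.47·e^(−0.4998) = 0.891778
  p_2 = 2.19·e^(−2.19·0.34) = 2.19·e^(−0.7446) = 1.04008
Posterior odds = (w_2·p_2) / (w_1·p_1) = (0.55·1.04008) / (0.45·0.891778) = 0.572046 / 0.4013 ≈ 1.4255

1.4255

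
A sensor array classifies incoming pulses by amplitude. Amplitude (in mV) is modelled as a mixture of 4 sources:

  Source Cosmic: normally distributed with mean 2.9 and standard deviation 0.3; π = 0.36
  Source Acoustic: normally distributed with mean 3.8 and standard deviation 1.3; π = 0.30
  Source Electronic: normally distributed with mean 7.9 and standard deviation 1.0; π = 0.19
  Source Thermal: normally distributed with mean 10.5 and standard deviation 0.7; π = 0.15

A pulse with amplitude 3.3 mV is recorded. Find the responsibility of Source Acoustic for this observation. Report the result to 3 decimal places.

0.303

Posterior ∝ prior × likelihood, so P(k | x) ∝ π_k f_k(x); normalise over all components.
Component likelihoods at x = 3.3 mV:
  p_Cosmic = (1/(0.3·√(2π)))·exp(−(3.3−2.9)²/(2·0.3²)) = 1.329808·exp(-0.88889) = 0.5467
  p_Acoustic = (1/(1.3·√(2π)))·exp(−(3.3−3.8)²/(2·1.3²)) = 0.306879·exp(-0.07396) = 0.285
  p_Electronic = (1/(1.0·√(2π)))·exp(−(3.3−7.9)²/(2·1.0²)) = 0.398942·exp(-10.58000) = 1.01409e-05
  p_Thermal = (1/(0.7·√(2π)))·exp(−(3.3−10.5)²/(2·0.7²)) = 0.569918·exp(-52.89796) = 6.06066e-24
Unnormalised posteriors:
  π_Cosmic·p_Cosmic = 0.36 × 0.5467 = 0.196812
  π_Acoustic·p_Acoustic = 0.30 × 0.285 = 0.0854999
  π_Electronic·p_Electronic = 0.19 × 1.01409e-05 = 1.92676e-06
  π_Thermal·p_Thermal = 0.15 × 6.06066e-24 = 9.091e-25
Denominator: 0.196812 + 0.0854999 + 1.92676e-06 + 9.091e-25 = 0.282314
P(Source Acoustic | x) ≈ 0.303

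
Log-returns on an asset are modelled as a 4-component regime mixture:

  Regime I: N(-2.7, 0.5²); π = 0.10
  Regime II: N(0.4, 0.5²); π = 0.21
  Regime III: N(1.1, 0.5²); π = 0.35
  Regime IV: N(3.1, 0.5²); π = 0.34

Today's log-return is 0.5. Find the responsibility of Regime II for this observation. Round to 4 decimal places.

P(component k | x) = w_k·f_k(x) / marginal(x), where marginal(x) = Σ_j w_j·f_j(x).
Normal densities:
  f_I = (1/(0.5·√(2π)))·exp(−(0.5−-2.7)²/(2·0.5²)) = 0.797885·exp(-20.48000) = 1.01763e-09
  f_II = (1/(0.5·√(2π)))·exp(−(0.5−0.4)²/(2·0.5²)) = 0.797885·exp(-0.02000) = 0.782085
  f_III = (1/(0.5·√(2π)))·exp(−(0.5−1.1)²/(2·0.5²)) = 0.797885·exp(-0.72000) = 0.388372
  f_IV = (1/(0.5·√(2π)))·exp(−(0.5−3.1)²/(2·0.5²)) = 0.797885·exp(-13.52000) = 1.07221e-06
Unnormalised posteriors:
  w_I·f_I = 0.10 × 1.01763e-09 = 1.01763e-10
  w_II·f_II = 0.21 × 0.782085 = 0.164238
  w_III·f_III = 0.35 × 0.388372 = 0.13593
  w_IV·f_IV = 0.34 × 1.07221e-06 = 3.6455e-07
Normaliser: 1.01763e-10 + 0.164238 + 0.13593 + 3.6455e-07 = 0.300169
P(Regime II | data) = 0.164238 / 0.300169 ≈ 0.5472

0.5472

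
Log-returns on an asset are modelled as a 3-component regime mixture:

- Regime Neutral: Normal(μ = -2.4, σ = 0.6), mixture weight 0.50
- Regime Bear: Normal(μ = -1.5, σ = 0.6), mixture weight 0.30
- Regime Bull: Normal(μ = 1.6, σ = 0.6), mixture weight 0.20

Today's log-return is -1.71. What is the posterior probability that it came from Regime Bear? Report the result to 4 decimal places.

0.5223

P(component k | x) = π_k·f_k(x) / marginal(x), where marginal(x) = Σ_j π_j·f_j(x).
Normal densities:
  L_Neutral = (1/(0.6·√(2π)))·exp(−(-1.71−-2.4)²/(2·0.6²)) = 0.664904·exp(-0.66125) = 0.343227
  L_Bear = (1/(0.6·√(2π)))·exp(−(-1.71−-1.5)²/(2·0.6²)) = 0.664904·exp(-0.06125) = 0.625401
  L_Bull = (1/(0.6·√(2π)))·exp(−(-1.71−1.6)²/(2·0.6²)) = 0.664904·exp(-15.21681) = 1.63751e-07
Prior × likelihood for each component:
  π_Neutral·L_Neutral = 0.50 × 0.343227 = 0.171614
  π_Bear·L_Bear = 0.30 × 0.625401 = 0.18762
  π_Bull·L_Bull = 0.20 × 1.63751e-07 = 3.27502e-08
Sum: 0.171614 + 0.18762 + 3.27502e-08 = 0.359234
P(Regime Bear | x) = 0.18762 / 0.359234 ≈ 0.5223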